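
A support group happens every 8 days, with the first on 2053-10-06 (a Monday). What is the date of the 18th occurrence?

2054-02-19

The 18th occurrence is 17 intervals after the first: 17 × 8 = 136 days after 2053-10-06.
October has 31 days — 25 days to the end of October leaves 111.
November has 30 days (81 left).
December has 31 days (50 left).
January has 31 days (19 left).
19 days into February → 2054-02-19.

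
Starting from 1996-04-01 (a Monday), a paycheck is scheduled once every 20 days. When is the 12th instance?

The 12th occurrence is 11 intervals after the first: 11 × 20 = 220 days after 1996-04-01.
April has 30 days — 29 days to the end of April leaves 191.
May has 31 days (160 left).
June has 30 days (130 left).
July has 31 days (99 left).
August has 31 days (68 left).
September has 30 days (38 left).
October has 31 days (7 left).
7 days into November → 1996-11-07.

1996-11-07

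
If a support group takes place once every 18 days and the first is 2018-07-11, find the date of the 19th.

2019-05-31

The 19th occurrence is 18 intervals after the first: 18 × 18 = 324 days after 2018-07-11.
July has 31 days — 20 days to the end of July leaves 304.
August has 31 days (273 left).
September has 30 days (243 left).
October has 31 days (212 left).
November has 30 days (182 left).
December has 31 days (151 left).
January has 31 days (120 left).
February has 28 days (92 left).
March has 31 days (61 left).
April has 30 days (31 left).
31 days into May → 2019-05-31.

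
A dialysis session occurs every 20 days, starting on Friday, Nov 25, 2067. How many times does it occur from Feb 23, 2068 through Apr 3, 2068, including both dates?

Occurrences land 20·i days after Nov 25, 2067 for i = 0, 1, 2, …
Feb 23, 2068 is 90 days after the start; 90 ÷ 20 = 4 remainder 10; since the remainder is 10, round up to i = 5. First occurrence in the window: #6 on Mar 4, 2068 (5×20 = 100 days in).
Apr 3, 2068 is 130 days after the start; 130 ÷ 20 = 6 remainder 10. Last occurrence in the window: #7 on Mar 24, 2068.
Occurrences #6 through #7: 2 in total.

2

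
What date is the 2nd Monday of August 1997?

August 11, 1997

August 1997 begins on a Friday, so the first Monday is August 4 (3 days later).
The 2nd Monday is 1 weeks later: 4 + 7 = 11.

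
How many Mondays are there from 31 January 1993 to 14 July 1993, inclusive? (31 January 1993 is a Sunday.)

31 January 1993 is a Sunday; the first Monday on or after it is 1 February 1993 (1 day later).
From 1 February 1993 to 14 July 1993: 27 + 31 + 30 + 31 + 30 + 14 = 163 days (rest of February, March, April, May, June, July).
163 ÷ 7 = 23 full weeks with remainder 2, so 23 more Mondays after the first → 24.

24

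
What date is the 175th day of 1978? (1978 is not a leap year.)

Jan has 31 days (175 − 31 = 144 remain).
Feb has 28 days (144 − 28 = 116 remain).
Mar has 31 days (116 − 31 = 85 remain).
Apr has 30 days (85 − 30 = 55 remain).
May has 31 days (55 − 31 = 24 remain).
24 into Jun → Jun 24.

Jun 24, 1978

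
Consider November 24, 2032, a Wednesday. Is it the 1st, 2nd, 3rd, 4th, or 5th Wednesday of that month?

4th

Day 24 falls in week ⌈24/7⌉ of the month.
Days 1–7 hold the 1st Wednesday, 8–14 the 2nd, 15–21 the 3rd, 22–28 the 4th, 29–31 the 5th.
24 is in the range for the 4th.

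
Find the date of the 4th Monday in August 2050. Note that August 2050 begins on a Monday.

August 2050 begins on a Monday, so the first Monday is August 1.
The 4th Monday is 3 weeks later: 1 + 21 = 22.

2050-08-22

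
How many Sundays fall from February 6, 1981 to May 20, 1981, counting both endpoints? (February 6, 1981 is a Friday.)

February 6, 1981 is a Friday; the first Sunday on or after it is February 8, 1981 (2 days later).
From February 8, 1981 to May 20, 1981: 20 + 31 + 30 + 20 = 101 days (rest of February, March, April, May).
101 ÷ 7 = 14 full weeks with remainder 3, so 14 more Sundays after the first → 15.

15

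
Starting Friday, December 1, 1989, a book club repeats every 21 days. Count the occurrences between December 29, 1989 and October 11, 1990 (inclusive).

13

Occurrences land 21·i days after December 1, 1989 for i = 0, 1, 2, …
December 29, 1989 is 28 days after the start; 28 ÷ 21 = 1 remainder 7; since the remainder is 7, round up to i = 2. First occurrence in the window: #3 on January 12, 1990 (2×21 = 42 days in).
October 11, 1990 is 314 days after the start; 314 ÷ 21 = 14 remainder 20. Last occurrence in the window: #15 on September 21, 1990.
Occurrences #3 through #15: 13 in total.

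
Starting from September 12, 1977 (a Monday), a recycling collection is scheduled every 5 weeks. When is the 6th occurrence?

The 6th occurrence is 5 intervals after the first: 5 × 35 = 175 days after September 12, 1977.
September has 30 days — 18 days to the end of September leaves 157.
October has 31 days (126 left).
November has 30 days (96 left).
December has 31 days (65 left).
January has 31 days (34 left).
February has 28 days (6 left).
6 days into March → March 6, 1978.

March 6, 1978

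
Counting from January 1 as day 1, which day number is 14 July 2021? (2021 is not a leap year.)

195

Days in months before July: 31 + 28 + 31 + 30 + 31 + 30 = 181.
Plus 14 days into July → day 195.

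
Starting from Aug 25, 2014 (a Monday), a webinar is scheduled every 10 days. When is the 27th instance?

The 27th occurrence is 26 intervals after the first: 26 × 10 = 260 days after Aug 25, 2014.
Aug has 31 days — 6 days to the end of Aug leaves 254.
Sep has 30 days (224 left).
Oct has 31 days (193 left).
Nov has 30 days (163 left).
Dec has 31 days (132 left).
Jan has 31 days (101 left).
Feb has 28 days (73 left).
Mar has 31 days (42 left).
Apr has 30 days (12 left).
12 days into May → May 12, 2015.

May 12, 2015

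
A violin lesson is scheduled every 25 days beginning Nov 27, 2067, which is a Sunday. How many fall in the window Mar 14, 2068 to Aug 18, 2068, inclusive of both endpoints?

6

Occurrences land 25·i days after Nov 27, 2067 for i = 0, 1, 2, …
Mar 14, 2068 is 108 days after the start; 108 ÷ 25 = 4 remainder 8; since the remainder is 8, round up to i = 5. First occurrence in the window: #6 on Mar 31, 2068 (5×25 = 125 days in).
Aug 18, 2068 is 265 days after the start; 265 ÷ 25 = 10 remainder 15. Last occurrence in the window: #11 on Aug 3, 2068.
Occurrences #6 through #11: 6 in total.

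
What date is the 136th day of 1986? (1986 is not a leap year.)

1986-05-16

January has 31 days (136 − 31 = 105 remain).
February has 28 days (105 − 28 = 77 remain).
March has 31 days (77 − 31 = 46 remain).
April has 30 days (46 − 30 = 16 remain).
16 into May → May 16.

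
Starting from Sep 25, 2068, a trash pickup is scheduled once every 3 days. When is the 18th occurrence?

Nov 15, 2068

The 18th occurrence is 17 intervals after the first: 17 × 3 = 51 days after Sep 25, 2068.
Sep has 30 days — 5 days to the end of Sep leaves 46.
Oct has 31 days (15 left).
15 days into Nov → Nov 15, 2068.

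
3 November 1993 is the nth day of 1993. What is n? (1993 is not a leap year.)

Days in months before November: 31 + 28 + 31 + 30 + 31 + 30 + 31 + 31 + 30 + 31 = 304.
Plus 3 days into November → day 307.

307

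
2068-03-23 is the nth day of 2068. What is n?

Days in months before March: 31 + 29 = 60.
Plus 23 days into March → day 83.

83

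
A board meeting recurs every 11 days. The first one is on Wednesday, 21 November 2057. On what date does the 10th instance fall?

The 10th occurrence is 9 intervals after the first: 9 × 11 = 99 days after 21 November 2057.
November has 30 days — 9 days to the end of November leaves 90.
December has 31 days (59 left).
January has 31 days (28 left).
28 days into February → 28 February 2058.

28 February 2058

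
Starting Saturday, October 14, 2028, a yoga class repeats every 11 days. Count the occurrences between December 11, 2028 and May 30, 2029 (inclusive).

Occurrences land 11·i days after October 14, 2028 for i = 0, 1, 2, …
December 11, 2028 is 58 days after the start; 58 ÷ 11 = 5 remainder 3; since the remainder is 3, round up to i = 6. First occurrence in the window: #7 on December 19, 2028 (6×11 = 66 days in).
May 30, 2029 is 228 days after the start; 228 ÷ 11 = 20 remainder 8. Last occurrence in the window: #21 on May 22, 2029.
Occurrences #7 through #21: 15 in total.

15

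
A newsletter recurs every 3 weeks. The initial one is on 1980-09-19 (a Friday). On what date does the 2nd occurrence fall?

1980-10-10

The 2nd occurrence is 1 interval after the first: 1 × 21 = 21 days after 1980-09-19.
September has 30 days — 11 days to the end of September leaves 10.
10 days into October → 1980-10-10.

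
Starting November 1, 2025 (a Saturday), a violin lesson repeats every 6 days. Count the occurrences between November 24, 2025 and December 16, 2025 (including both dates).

Occurrences land 6·i days after November 1, 2025 for i = 0, 1, 2, …
November 24, 2025 is 23 days after the start; 23 ÷ 6 = 3 remainder 5; since the remainder is 5, round up to i = 4. First occurrence in the window: #5 on November 25, 2025 (4×6 = 24 days in).
December 16, 2025 is 45 days after the start; 45 ÷ 6 = 7 remainder 3. Last occurrence in the window: #8 on December 13, 2025.
Occurrences #5 through #8: 4 in total.

4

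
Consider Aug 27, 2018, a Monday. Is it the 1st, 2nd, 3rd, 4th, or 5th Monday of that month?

4th

Day 27 falls in week ⌈27/7⌉ of the month.
Days 1–7 hold the 1st Monday, 8–14 the 2nd, 15–21 the 3rd, 22–28 the 4th, 29–31 the 5th.
27 is in the range for the 4th.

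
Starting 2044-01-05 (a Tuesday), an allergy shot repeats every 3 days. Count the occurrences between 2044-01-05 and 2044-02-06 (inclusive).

11

Occurrences land 3·i days after 2044-01-05 for i = 0, 1, 2, …
The window opens on the start date, so the first occurrence inside is #1 on 2044-01-05.
2044-02-06 is 32 days after the start; 32 ÷ 3 = 10 remainder 2. Last occurrence in the window: #11 on 2044-02-04.
Occurrences #1 through #11: 11 in total.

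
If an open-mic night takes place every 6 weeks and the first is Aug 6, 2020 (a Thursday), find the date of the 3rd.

The 3rd occurrence is 2 intervals after the first: 2 × 42 = 84 days after Aug 6, 2020.
Aug has 31 days — 25 days to the end of Aug leaves 59.
Sep has 30 days (29 left).
29 days into Oct → Oct 29, 2020.

Oct 29, 2020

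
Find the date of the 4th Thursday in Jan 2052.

Jan 25, 2052

Jan 2052 begins on a Monday, so the first Thursday is Jan 4 (3 days later).
The 4th Thursday is 3 weeks later: 4 + 21 = 25.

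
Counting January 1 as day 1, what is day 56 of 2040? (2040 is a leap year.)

25 February 2040

January has 31 days (56 − 31 = 25 remain).
25 into February → February 25.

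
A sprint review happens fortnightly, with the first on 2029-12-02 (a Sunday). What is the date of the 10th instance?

The 10th occurrence is 9 intervals after the first: 9 × 14 = 126 days after 2029-12-02.
December has 31 days — 29 days to the end of December leaves 97.
January has 31 days (66 left).
February has 28 days (38 left).
March has 31 days (7 left).
7 days into April → 2030-04-07.

2030-04-07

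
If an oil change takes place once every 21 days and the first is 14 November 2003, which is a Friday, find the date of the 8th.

9 April 2004

The 8th occurrence is 7 intervals after the first: 7 × 21 = 147 days after 14 November 2003.
November has 30 days — 16 days to the end of November leaves 131.
December has 31 days (100 left).
January has 31 days (69 left).
February has 29 days (40 left).
March has 31 days (9 left).
9 days into April → 9 April 2004.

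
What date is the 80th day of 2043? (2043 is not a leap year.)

January has 31 days (80 − 31 = 49 remain).
February has 28 days (49 − 28 = 21 remain).
21 into March → March 21.

March 21, 2043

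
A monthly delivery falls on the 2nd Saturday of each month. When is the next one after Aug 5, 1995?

Aug 1995 starts on a Tuesday; its first Saturday is the 5th, so the 2nd Saturday is the 12th — Aug 12, 1995.
Aug 12, 1995 is after Aug 5, 1995, so that is the next one.

Aug 12, 1995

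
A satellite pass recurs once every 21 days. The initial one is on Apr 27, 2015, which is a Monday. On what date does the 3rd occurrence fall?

Jun 8, 2015

The 3rd occurrence is 2 intervals after the first: 2 × 21 = 42 days after Apr 27, 2015.
Apr has 30 days — 3 days to the end of Apr leaves 39.
May has 31 days (8 left).
8 days into Jun → Jun 8, 2015.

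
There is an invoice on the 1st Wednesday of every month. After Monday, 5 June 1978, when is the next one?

7 June 1978

June 1978 starts on a Thursday, so its 1st Wednesday is 7 June 1978 (6 days in).
7 June 1978 is after 5 June 1978, so that is the next one.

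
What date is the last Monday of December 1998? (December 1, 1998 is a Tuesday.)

December 28, 1998

December 1998 begins on a Tuesday, so the first Monday is December 7 (6 days later).
December 1998 has 31 days. Adding weeks: 7, 14, 21, 28 — the last one ≤ 31 is the 28th.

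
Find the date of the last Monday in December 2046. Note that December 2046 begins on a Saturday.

December 2046 begins on a Saturday, so the first Monday is December 3 (2 days later).
December 2046 has 31 days. Adding weeks: 3, 10, 17, 24, 31 — the last one ≤ 31 is the 31st.

December 31, 2046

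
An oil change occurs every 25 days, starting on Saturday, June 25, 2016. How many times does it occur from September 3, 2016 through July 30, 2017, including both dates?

Occurrences land 25·i days after June 25, 2016 for i = 0, 1, 2, …
September 3, 2016 is 70 days after the start; 70 ÷ 25 = 2 remainder 20; since the remainder is 20, round up to i = 3. First occurrence in the window: #4 on September 8, 2016 (3×25 = 75 days in).
July 30, 2017 is 400 days after the start; 400 ÷ 25 = 16 remainder 0. Last occurrence in the window: #17 on July 30, 2017.
Occurrences #4 through #17: 14 in total.

14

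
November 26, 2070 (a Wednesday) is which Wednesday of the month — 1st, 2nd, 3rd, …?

Day 26 falls in week ⌈26/7⌉ of the month.
Days 1–7 hold the 1st Wednesday, 8–14 the 2nd, 15–21 the 3rd, 22–28 the 4th, 29–31 the 5th.
26 is in the range for the 4th.

4th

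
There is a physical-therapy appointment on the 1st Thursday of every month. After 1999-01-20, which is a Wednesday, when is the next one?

January 1999 starts on a Friday, so its 1st Thursday is 1999-01-07 (6 days in).
That is not after 1999-01-20, so look at February 1999.
February 1999 starts on a Monday, so its 1st Thursday is 1999-02-04 (3 days in).

1999-02-04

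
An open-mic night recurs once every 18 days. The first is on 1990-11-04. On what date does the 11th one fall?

The 11th occurrence is 10 intervals after the first: 10 × 18 = 180 days after 1990-11-04.
November has 30 days — 26 days to the end of November leaves 154.
December has 31 days (123 left).
January has 31 days (92 left).
February has 28 days (64 left).
March has 31 days (33 left).
April has 30 days (3 left).
3 days into May → 1991-05-03.

1991-05-03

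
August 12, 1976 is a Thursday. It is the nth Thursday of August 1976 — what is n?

Day 12 falls in week ⌈12/7⌉ of the month.
Days 1–7 hold the 1st Thursday, 8–14 the 2nd, 15–21 the 3rd, 22–28 the 4th, 29–31 the 5th.
12 is in the range for the 2nd.

2nd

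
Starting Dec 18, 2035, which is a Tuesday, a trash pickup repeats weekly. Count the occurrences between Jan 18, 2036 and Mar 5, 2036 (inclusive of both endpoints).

Occurrences land 7·i days after Dec 18, 2035 for i = 0, 1, 2, …
Jan 18, 2036 is 31 days after the start; 31 ÷ 7 = 4 remainder 3; since the remainder is 3, round up to i = 5. First occurrence in the window: #6 on Jan 22, 2036 (5×7 = 35 days in).
Mar 5, 2036 is 78 days after the start; 78 ÷ 7 = 11 remainder 1. Last occurrence in the window: #12 on Mar 4, 2036.
Occurrences #6 through #12: 7 in total.

7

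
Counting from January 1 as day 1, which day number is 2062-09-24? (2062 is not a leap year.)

Days in months before September: 31 + 28 + 31 + 30 + 31 + 30 + 31 + 31 = 243.
Plus 24 days into September → day 267.

267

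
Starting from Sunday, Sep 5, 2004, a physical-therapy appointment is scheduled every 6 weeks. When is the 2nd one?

The 2nd occurrence is 1 interval after the first: 1 × 42 = 42 days after Sep 5, 2004.
Sep has 30 days — 25 days to the end of Sep leaves 17.
17 days into Oct → Oct 17, 2004.

Oct 17, 2004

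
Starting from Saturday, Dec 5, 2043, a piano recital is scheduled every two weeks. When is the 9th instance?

The 9th occurrence is 8 intervals after the first: 8 × 14 = 112 days after Dec 5, 2043.
Dec has 31 days — 26 days to the end of Dec leaves 86.
Jan has 31 days (55 left).
Feb has 29 days (26 left).
26 days into Mar → Mar 26, 2044.

Mar 26, 2044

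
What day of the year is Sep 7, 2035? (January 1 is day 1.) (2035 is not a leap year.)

250

Days in months before Sep: 31 + 28 + 31 + 30 + 31 + 30 + 31 + 31 = 243.
Plus 7 days into Sep → day 250.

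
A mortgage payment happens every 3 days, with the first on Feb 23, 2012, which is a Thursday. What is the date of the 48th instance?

Jul 13, 2012

The 48th occurrence is 47 intervals after the first: 47 × 3 = 141 days after Feb 23, 2012.
Feb has 29 days — 6 days to the end of Feb leaves 135.
Mar has 31 days (104 left).
Apr has 30 days (74 left).
May has 31 days (43 left).
Jun has 30 days (13 left).
13 days into Jul → Jul 13, 2012.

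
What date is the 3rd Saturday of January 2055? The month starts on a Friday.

2055-01-16

January 2055 begins on a Friday, so the first Saturday is January 2 (1 day later).
The 3rd Saturday is 2 weeks later: 2 + 14 = 16.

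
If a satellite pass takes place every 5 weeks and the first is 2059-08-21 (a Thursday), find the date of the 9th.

2060-05-27

The 9th occurrence is 8 intervals after the first: 8 × 35 = 280 days after 2059-08-21.
August has 31 days — 10 days to the end of August leaves 270.
September has 30 days (240 left).
October has 31 days (209 left).
November has 30 days (179 left).
December has 31 days (148 left).
January has 31 days (117 left).
February has 29 days (88 left).
March has 31 days (57 left).
April has 30 days (27 left).
27 days into May → 2060-05-27.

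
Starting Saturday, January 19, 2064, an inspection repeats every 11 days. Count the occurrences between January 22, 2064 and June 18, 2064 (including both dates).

Occurrences land 11·i days after January 19, 2064 for i = 0, 1, 2, …
January 22, 2064 is 3 days after the start; 3 ÷ 11 = 0 remainder 3; since the remainder is 3, round up to i = 1. First occurrence in the window: #2 on January 30, 2064 (1×11 = 11 days in).
June 18, 2064 is 151 days after the start; 151 ÷ 11 = 13 remainder 8. Last occurrence in the window: #14 on June 10, 2064.
Occurrences #2 through #14: 13 in total.

13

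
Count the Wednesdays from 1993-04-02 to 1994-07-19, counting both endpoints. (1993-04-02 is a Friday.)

1993-04-02 is a Friday; the first Wednesday on or after it is 1993-04-07 (5 days later).
From 1993-04-07 to 1994-07-19: 268 + 200 = 468 days (rest of 1993, to 1994-07-19 in 1994).
468 ÷ 7 = 66 full weeks with remainder 6, so 66 more Wednesdays after the first → 67.

67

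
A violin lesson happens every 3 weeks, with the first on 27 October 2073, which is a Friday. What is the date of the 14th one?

27 July 2074

The 14th occurrence is 13 intervals after the first: 13 × 21 = 273 days after 27 October 2073.
October has 31 days — 4 days to the end of October leaves 269.
November has 30 days (239 left).
December has 31 days (208 left).
January has 31 days (177 left).
February has 28 days (149 left).
March has 31 days (118 left).
April has 30 days (88 left).
May has 31 days (57 left).
June has 30 days (27 left).
27 days into July → 27 July 2074.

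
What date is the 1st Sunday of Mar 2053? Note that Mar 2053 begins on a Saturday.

Mar 2053 begins on a Saturday, so the first Sunday is Mar 2 (1 day later).

Mar 2, 2053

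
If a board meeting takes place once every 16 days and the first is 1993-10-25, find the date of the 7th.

The 7th occurrence is 6 intervals after the first: 6 × 16 = 96 days after 1993-10-25.
October has 31 days — 6 days to the end of October leaves 90.
November has 30 days (60 left).
December has 31 days (29 left).
29 days into January → 1994-01-29.

1994-01-29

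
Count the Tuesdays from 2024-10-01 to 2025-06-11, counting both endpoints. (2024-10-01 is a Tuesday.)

2024-10-01 is a Tuesday; the first Tuesday on or after it is 2024-10-01.
From 2024-10-01 to 2025-06-11: 30 + 30 + 31 + 31 + 28 + 31 + 30 + 31 + 11 = 253 days (rest of October, November, December, January, February, March, April, May, June).
253 ÷ 7 = 36 full weeks with remainder 1, so 36 more Tuesdays after the first → 37.

37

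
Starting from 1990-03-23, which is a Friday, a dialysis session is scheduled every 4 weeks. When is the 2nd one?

1990-04-20

The 2nd occurrence is 1 interval after the first: 1 × 28 = 28 days after 1990-03-23.
March has 31 days — 8 days to the end of March leaves 20.
20 days into April → 1990-04-20.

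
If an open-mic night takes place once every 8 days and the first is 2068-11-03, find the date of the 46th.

2069-10-29

The 46th occurrence is 45 intervals after the first: 45 × 8 = 360 days after 2068-11-03.
November has 30 days — 27 days to the end of November leaves 333.
December has 31 days (302 left).
January has 31 days (271 left).
February has 28 days (243 left).
March has 31 days (212 left).
April has 30 days (182 left).
May has 31 days (151 left).
June has 30 days (121 left).
July has 31 days (90 left).
August has 31 days (59 left).
September has 30 days (29 left).
29 days into October → 2069-10-29.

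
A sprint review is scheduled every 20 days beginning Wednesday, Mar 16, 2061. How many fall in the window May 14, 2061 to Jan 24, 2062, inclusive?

13

Occurrences land 20·i days after Mar 16, 2061 for i = 0, 1, 2, …
May 14, 2061 is 59 days after the start; 59 ÷ 20 = 2 remainder 19; since the remainder is 19, round up to i = 3. First occurrence in the window: #4 on May 15, 2061 (3×20 = 60 days in).
Jan 24, 2062 is 314 days after the start; 314 ÷ 20 = 15 remainder 14. Last occurrence in the window: #16 on Jan 10, 2062.
Occurrences #4 through #16: 13 in total.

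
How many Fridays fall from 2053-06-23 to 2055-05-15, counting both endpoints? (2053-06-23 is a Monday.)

2053-06-23 is a Monday; the first Friday on or after it is 2053-06-27 (4 days later).
From 2053-06-27 to 2055-05-15: 187 + 365 + 135 = 687 days (rest of 2053, 2054, to 2055-05-15 in 2055).
687 ÷ 7 = 98 full weeks with remainder 1, so 98 more Fridays after the first → 99.

99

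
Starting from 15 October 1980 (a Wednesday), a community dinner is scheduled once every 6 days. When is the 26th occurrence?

The 26th occurrence is 25 intervals after the first: 25 × 6 = 150 days after 15 October 1980.
October has 31 days — 16 days to the end of October leaves 134.
November has 30 days (104 left).
December has 31 days (73 left).
January has 31 days (42 left).
February has 28 days (14 left).
14 days into March → 14 March 1981.

14 March 1981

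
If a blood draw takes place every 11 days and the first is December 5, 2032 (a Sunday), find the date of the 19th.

June 21, 2033

The 19th occurrence is 18 intervals after the first: 18 × 11 = 198 days after December 5, 2032.
December has 31 days — 26 days to the end of December leaves 172.
January has 31 days (141 left).
February has 28 days (113 left).
March has 31 days (82 left).
April has 30 days (52 left).
May has 31 days (21 left).
21 days into June → June 21, 2033.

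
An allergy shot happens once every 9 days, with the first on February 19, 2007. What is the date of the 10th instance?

The 10th occurrence is 9 intervals after the first: 9 × 9 = 81 days after February 19, 2007.
February has 28 days — 9 days to the end of February leaves 72.
March has 31 days (41 left).
April has 30 days (11 left).
11 days into May → May 11, 2007.

May 11, 2007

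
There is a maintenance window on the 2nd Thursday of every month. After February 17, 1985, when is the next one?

February 1985 starts on a Friday; its first Thursday is the 7th, so the 2nd Thursday is the 14th — February 14, 1985.
That is not after February 17, 1985, so look at March 1985.
March 1985 starts on a Friday; its first Thursday is the 7th, so the 2nd Thursday is the 14th — March 14, 1985.

March 14, 1985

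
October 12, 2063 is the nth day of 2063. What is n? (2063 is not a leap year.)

Days in months before October: 31 + 28 + 31 + 30 + 31 + 30 + 31 + 31 + 30 = 273.
Plus 12 days into October → day 285.

285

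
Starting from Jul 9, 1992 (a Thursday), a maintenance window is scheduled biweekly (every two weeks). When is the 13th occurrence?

Dec 24, 1992

The 13th occurrence is 12 intervals after the first: 12 × 14 = 168 days after Jul 9, 1992.
Jul has 31 days — 22 days to the end of Jul leaves 146.
Aug has 31 days (115 left).
Sep has 30 days (85 left).
Oct has 31 days (54 left).
Nov has 30 days (24 left).
24 days into Dec → Dec 24, 1992.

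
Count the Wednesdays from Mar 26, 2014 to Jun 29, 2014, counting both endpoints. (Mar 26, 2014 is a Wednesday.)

Mar 26, 2014 is a Wednesday; the first Wednesday on or after it is Mar 26, 2014.
From Mar 26, 2014 to Jun 29, 2014: 5 + 30 + 31 + 29 = 95 days (rest of Mar, Apr, May, Jun).
95 ÷ 7 = 13 full weeks with remainder 4, so 13 more Wednesdays after the first → 14.

14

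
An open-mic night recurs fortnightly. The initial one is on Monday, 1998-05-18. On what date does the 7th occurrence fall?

The 7th occurrence is 6 intervals after the first: 6 × 14 = 84 days after 1998-05-18.
May has 31 days — 13 days to the end of May leaves 71.
June has 30 days (41 left).
July has 31 days (10 left).
10 days into August → 1998-08-10.

1998-08-10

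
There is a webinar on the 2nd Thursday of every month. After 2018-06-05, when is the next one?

June 2018 starts on a Friday; its first Thursday is the 7th, so the 2nd Thursday is the 14th — 2018-06-14.
2018-06-14 is after 2018-06-05, so that is the next one.

2018-06-14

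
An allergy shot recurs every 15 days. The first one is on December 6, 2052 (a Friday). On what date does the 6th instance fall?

The 6th occurrence is 5 intervals after the first: 5 × 15 = 75 days after December 6, 2052.
December has 31 days — 25 days to the end of December leaves 50.
January has 31 days (19 left).
19 days into February → February 19, 2053.

February 19, 2053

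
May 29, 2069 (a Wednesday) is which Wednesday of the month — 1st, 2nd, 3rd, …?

5th

Day 29 falls in week ⌈29/7⌉ of the month.
Days 1–7 hold the 1st Wednesday, 8–14 the 2nd, 15–21 the 3rd, 22–28 the 4th, 29–31 the 5th.
29 is in the range for the 5th.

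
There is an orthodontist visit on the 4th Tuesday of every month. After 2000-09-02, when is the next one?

September 2000 starts on a Friday; its first Tuesday is the 5th, so the 4th Tuesday is the 26th — 2000-09-26.
2000-09-26 is after 2000-09-02, so that is the next one.

2000-09-26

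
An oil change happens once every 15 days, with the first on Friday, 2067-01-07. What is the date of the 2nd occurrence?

2067-01-22

The 2nd occurrence is 1 interval after the first: 1 × 15 = 15 days after 2067-01-07.
15 days later is 2067-01-22.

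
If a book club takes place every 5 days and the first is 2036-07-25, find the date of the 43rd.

2037-02-20

The 43rd occurrence is 42 intervals after the first: 42 × 5 = 210 days after 2036-07-25.
July has 31 days — 6 days to the end of July leaves 204.
August has 31 days (173 left).
September has 30 days (143 left).
October has 31 days (112 left).
November has 30 days (82 left).
December has 31 days (51 left).
January has 31 days (20 left).
20 days into February → 2037-02-20.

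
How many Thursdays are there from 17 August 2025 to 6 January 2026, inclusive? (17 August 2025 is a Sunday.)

20

17 August 2025 is a Sunday; the first Thursday on or after it is 21 August 2025 (4 days later).
From 21 August 2025 to 6 January 2026: 10 + 30 + 31 + 30 + 31 + 6 = 138 days (rest of August, September, October, November, December, January).
138 ÷ 7 = 19 full weeks with remainder 5, so 19 more Thursdays after the first → 20.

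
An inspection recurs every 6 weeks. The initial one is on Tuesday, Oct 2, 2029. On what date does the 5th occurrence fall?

Mar 19, 2030

The 5th occurrence is 4 intervals after the first: 4 × 42 = 168 days after Oct 2, 2029.
Oct has 31 days — 29 days to the end of Oct leaves 139.
Nov has 30 days (109 left).
Dec has 31 days (78 left).
Jan has 31 days (47 left).
Feb has 28 days (19 left).
19 days into Mar → Mar 19, 2030.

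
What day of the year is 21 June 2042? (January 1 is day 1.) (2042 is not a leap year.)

172

Days in months before June: 31 + 28 + 31 + 30 + 31 = 151.
Plus 21 days into June → day 172.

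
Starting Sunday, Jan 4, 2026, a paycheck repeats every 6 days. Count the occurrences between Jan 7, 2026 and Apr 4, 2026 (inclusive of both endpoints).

Occurrences land 6·i days after Jan 4, 2026 for i = 0, 1, 2, …
Jan 7, 2026 is 3 days after the start; 3 ÷ 6 = 0 remainder 3; since the remainder is 3, round up to i = 1. First occurrence in the window: #2 on Jan 10, 2026 (1×6 = 6 days in).
Apr 4, 2026 is 90 days after the start; 90 ÷ 6 = 15 remainder 0. Last occurrence in the window: #16 on Apr 4, 2026.
Occurrences #2 through #16: 15 in total.

15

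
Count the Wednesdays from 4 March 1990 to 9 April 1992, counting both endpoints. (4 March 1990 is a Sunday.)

110

4 March 1990 is a Sunday; the first Wednesday on or after it is 7 March 1990 (3 days later).
From 7 March 1990 to 9 April 1992: 299 + 365 + 100 = 764 days (rest of 1990, 1991, to 9 April 1992 in 1992).
764 ÷ 7 = 109 full weeks with remainder 1, so 109 more Wednesdays after the first → 110.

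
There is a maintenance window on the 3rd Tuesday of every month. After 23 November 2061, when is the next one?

November 2061 starts on a Tuesday; its first Tuesday is the 1st, so the 3rd Tuesday is the 15th — 15 November 2061.
That is not after 23 November 2061, so look at December 2061.
December 2061 starts on a Thursday; its first Tuesday is the 6th, so the 3rd Tuesday is the 20th — 20 December 2061.

20 December 2061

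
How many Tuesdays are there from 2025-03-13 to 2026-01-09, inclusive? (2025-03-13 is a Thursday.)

43

2025-03-13 is a Thursday; the first Tuesday on or after it is 2025-03-18 (5 days later).
From 2025-03-18 to 2026-01-09: 13 + 30 + 31 + 30 + 31 + 31 + 30 + 31 + 30 + 31 + 9 = 297 days (rest of March, April, May, June, July, August, September, October, November, December, January).
297 ÷ 7 = 42 full weeks with remainder 3, so 42 more Tuesdays after the first → 43.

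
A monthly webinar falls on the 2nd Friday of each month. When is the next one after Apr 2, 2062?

Apr 14, 2062

Apr 2062 starts on a Saturday; its first Friday is the 7th, so the 2nd Friday is the 14th — Apr 14, 2062.
Apr 14, 2062 is after Apr 2, 2062, so that is the next one.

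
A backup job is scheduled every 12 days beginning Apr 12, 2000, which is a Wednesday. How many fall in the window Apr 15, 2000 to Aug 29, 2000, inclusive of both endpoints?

11

Occurrences land 12·i days after Apr 12, 2000 for i = 0, 1, 2, …
Apr 15, 2000 is 3 days after the start; 3 ÷ 12 = 0 remainder 3; since the remainder is 3, round up to i = 1. First occurrence in the window: #2 on Apr 24, 2000 (1×12 = 12 days in).
Aug 29, 2000 is 139 days after the start; 139 ÷ 12 = 11 remainder 7. Last occurrence in the window: #12 on Aug 22, 2000.
Occurrences #2 through #12: 11 in total.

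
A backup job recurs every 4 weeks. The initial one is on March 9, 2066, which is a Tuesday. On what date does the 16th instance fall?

The 16th occurrence is 15 intervals after the first: 15 × 28 = 420 days after March 9, 2066.
March has 31 days — 22 days to the end of March leaves 398.
April has 30 days (368 left).
May has 31 days (337 left).
June has 30 days (307 left).
July has 31 days (276 left).
August has 31 days (245 left).
September has 30 days (215 left).
October has 31 days (184 left).
November has 30 days (154 left).
December has 31 days (123 left).
January has 31 days (92 left).
February has 28 days (64 left).
March has 31 days (33 left).
April has 30 days (3 left).
3 days into May → May 3, 2067.

May 3, 2067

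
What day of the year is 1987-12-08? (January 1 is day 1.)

Days in months before December: 31 + 28 + 31 + 30 + 31 + 30 + 31 + 31 + 30 + 31 + 30 = 334.
Plus 8 days into December → day 342.

342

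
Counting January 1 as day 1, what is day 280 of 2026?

7 October 2026

January has 31 days (280 − 31 = 249 remain).
February has 28 days (249 − 28 = 221 remain).
March has 31 days (221 − 31 = 190 remain).
April has 30 days (190 − 30 = 160 remain).
May has 31 days (160 − 31 = 129 remain).
June has 30 days (129 − 30 = 99 remain).
July has 31 days (99 − 31 = 68 remain).
August has 31 days (68 − 31 = 37 remain).
September has 30 days (37 − 30 = 7 remain).
7 into October → October 7.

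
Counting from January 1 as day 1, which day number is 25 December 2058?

Days in months before December: 31 + 28 + 31 + 30 + 31 + 30 + 31 + 31 + 30 + 31 + 30 = 334.
Plus 25 days into December → day 359.

359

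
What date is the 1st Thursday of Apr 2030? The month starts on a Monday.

Apr 4, 2030

Apr 2030 begins on a Monday, so the first Thursday is Apr 4 (3 days later).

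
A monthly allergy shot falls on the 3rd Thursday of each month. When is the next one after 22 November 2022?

November 2022 starts on a Tuesday; its first Thursday is the 3rd, so the 3rd Thursday is the 17th — 17 November 2022.
That is not after 22 November 2022, so look at December 2022.
December 2022 starts on a Thursday; its first Thursday is the 1st, so the 3rd Thursday is the 15th — 15 December 2022.

15 December 2022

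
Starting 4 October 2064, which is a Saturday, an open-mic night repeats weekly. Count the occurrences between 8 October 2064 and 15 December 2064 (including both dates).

Occurrences land 7·i days after 4 October 2064 for i = 0, 1, 2, …
8 October 2064 is 4 days after the start; 4 ÷ 7 = 0 remainder 4; since the remainder is 4, round up to i = 1. First occurrence in the window: #2 on 11 October 2064 (1×7 = 7 days in).
15 December 2064 is 72 days after the start; 72 ÷ 7 = 10 remainder 2. Last occurrence in the window: #11 on 13 December 2064.
Occurrences #2 through #11: 10 in total.

10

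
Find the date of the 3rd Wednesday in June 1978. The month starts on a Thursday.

June 1978 begins on a Thursday, so the first Wednesday is June 7 (6 days later).
The 3rd Wednesday is 2 weeks later: 7 + 14 = 21.

21 June 1978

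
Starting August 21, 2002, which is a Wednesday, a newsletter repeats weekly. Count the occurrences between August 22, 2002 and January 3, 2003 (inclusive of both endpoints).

Occurrences land 7·i days after August 21, 2002 for i = 0, 1, 2, …
August 22, 2002 is 1 day after the start; 1 ÷ 7 = 0 remainder 1; since the remainder is 1, round up to i = 1. First occurrence in the window: #2 on August 28, 2002 (1×7 = 7 days in).
January 3, 2003 is 135 days after the start; 135 ÷ 7 = 19 remainder 2. Last occurrence in the window: #20 on January 1, 2003.
Occurrences #2 through #20: 19 in total.

19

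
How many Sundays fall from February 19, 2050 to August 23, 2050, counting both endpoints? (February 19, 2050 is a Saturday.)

February 19, 2050 is a Saturday; the first Sunday on or after it is February 20, 2050 (1 day later).
From February 20, 2050 to August 23, 2050: 8 + 31 + 30 + 31 + 30 + 31 + 23 = 184 days (rest of February, March, April, May, June, July, August).
184 ÷ 7 = 26 full weeks with remainder 2, so 26 more Sundays after the first → 27.

27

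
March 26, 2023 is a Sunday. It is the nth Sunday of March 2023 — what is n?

Day 26 falls in week ⌈26/7⌉ of the month.
Days 1–7 hold the 1st Sunday, 8–14 the 2nd, 15–21 the 3rd, 22–28 the 4th, 29–31 the 5th.
26 is in the range for the 4th.

4th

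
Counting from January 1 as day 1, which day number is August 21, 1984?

234

Days in months before August: 31 + 29 + 31 + 30 + 31 + 30 + 31 = 213.
Plus 21 days into August → day 234.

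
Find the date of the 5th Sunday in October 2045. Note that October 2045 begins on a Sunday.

2045-10-29

October 2045 begins on a Sunday, so the first Sunday is October 1.
The 5th Sunday is 4 weeks later: 1 + 28 = 29.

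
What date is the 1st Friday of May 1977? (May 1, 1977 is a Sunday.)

May 6, 1977

May 1977 begins on a Sunday, so the first Friday is May 6 (5 days later).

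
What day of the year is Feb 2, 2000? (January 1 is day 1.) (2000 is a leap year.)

Days in months before Feb: 31 = 31.
Plus 2 days into Feb → day 33.

33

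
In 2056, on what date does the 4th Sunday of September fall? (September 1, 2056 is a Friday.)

September 2056 begins on a Friday, so the first Sunday is September 3 (2 days later).
The 4th Sunday is 3 weeks later: 3 + 21 = 24.

2056-09-24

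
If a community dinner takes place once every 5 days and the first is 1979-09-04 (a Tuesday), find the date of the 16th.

1979-11-18

The 16th occurrence is 15 intervals after the first: 15 × 5 = 75 days after 1979-09-04.
September has 30 days — 26 days to the end of September leaves 49.
October has 31 days (18 left).
18 days into November → 1979-11-18.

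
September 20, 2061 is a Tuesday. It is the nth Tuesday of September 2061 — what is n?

Day 20 falls in week ⌈20/7⌉ of the month.
Days 1–7 hold the 1st Tuesday, 8–14 the 2nd, 15–21 the 3rd, 22–28 the 4th, 29–31 the 5th.
20 is in the range for the 3rd.

3rd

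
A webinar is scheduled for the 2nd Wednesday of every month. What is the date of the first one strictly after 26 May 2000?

May 2000 starts on a Monday; its first Wednesday is the 3rd, so the 2nd Wednesday is the 10th — 10 May 2000.
That is not after 26 May 2000, so look at June 2000.
June 2000 starts on a Thursday; its first Wednesday is the 7th, so the 2nd Wednesday is the 14th — 14 June 2000.

14 June 2000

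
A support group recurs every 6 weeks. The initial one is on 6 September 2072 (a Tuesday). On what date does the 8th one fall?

27 June 2073

The 8th occurrence is 7 intervals after the first: 7 × 42 = 294 days after 6 September 2072.
September has 30 days — 24 days to the end of September leaves 270.
October has 31 days (239 left).
November has 30 days (209 left).
December has 31 days (178 left).
January has 31 days (147 left).
February has 28 days (119 left).
March has 31 days (88 left).
April has 30 days (58 left).
May has 31 days (27 left).
27 days into June → 27 June 2073.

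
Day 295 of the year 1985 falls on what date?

October 22, 1985

January has 31 days (295 − 31 = 264 remain).
February has 28 days (264 − 28 = 236 remain).
March has 31 days (236 − 31 = 205 remain).
April has 30 days (205 − 30 = 175 remain).
May has 31 days (175 − 31 = 144 remain).
June has 30 days (144 − 30 = 114 remain).
July has 31 days (114 − 31 = 83 remain).
August has 31 days (83 − 31 = 52 remain).
September has 30 days (52 − 30 = 22 remain).
22 into October → October 22.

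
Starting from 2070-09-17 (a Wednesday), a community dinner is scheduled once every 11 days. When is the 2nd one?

The 2nd occurrence is 1 interval after the first: 1 × 11 = 11 days after 2070-09-17.
11 days later is 2070-09-28.

2070-09-28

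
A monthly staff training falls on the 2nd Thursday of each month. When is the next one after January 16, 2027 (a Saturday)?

February 11, 2027

January 2027 starts on a Friday; its first Thursday is the 7th, so the 2nd Thursday is the 14th — January 14, 2027.
That is not after January 16, 2027, so look at February 2027.
February 2027 starts on a Monday; its first Thursday is the 4th, so the 2nd Thursday is the 11th — February 11, 2027.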